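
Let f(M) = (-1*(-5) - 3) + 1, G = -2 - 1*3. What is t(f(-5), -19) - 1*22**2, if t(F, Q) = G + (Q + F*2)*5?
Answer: -554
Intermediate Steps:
G = -5 (G = -2 - 3 = -5)
f(M) = 3 (f(M) = (5 - 3) + 1 = 2 + 1 = 3)
t(F, Q) = -5 + 5*Q + 10*F (t(F, Q) = -5 + (Q + F*2)*5 = -5 + (Q + 2*F)*5 = -5 + (5*Q + 10*F) = -5 + 5*Q + 10*F)
t(f(-5), -19) - 1*22**2 = (-5 + 5*(-19) + 10*3) - 1*22**2 = (-5 - 95 + 30) - 1*484 = -70 - 484 = -554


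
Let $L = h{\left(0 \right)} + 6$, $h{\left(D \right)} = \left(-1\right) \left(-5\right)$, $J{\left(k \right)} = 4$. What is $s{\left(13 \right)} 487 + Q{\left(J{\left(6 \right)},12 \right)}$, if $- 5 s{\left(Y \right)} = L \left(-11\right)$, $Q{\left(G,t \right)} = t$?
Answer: $\frac{58987}{5} \approx 11797.0$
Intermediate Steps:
$h{\left(D \right)} = 5$
$L = 11$ ($L = 5 + 6 = 11$)
$s{\left(Y \right)} = \frac{121}{5}$ ($s{\left(Y \right)} = - \frac{11 \left(-11\right)}{5} = \left(- \frac{1}{5}\right) \left(-121\right) = \frac{121}{5}$)
$s{\left(13 \right)} 487 + Q{\left(J{\left(6 \right)},12 \right)} = \frac{121}{5} \cdot 487 + 12 = \frac{58927}{5} + 12 = \frac{58987}{5}$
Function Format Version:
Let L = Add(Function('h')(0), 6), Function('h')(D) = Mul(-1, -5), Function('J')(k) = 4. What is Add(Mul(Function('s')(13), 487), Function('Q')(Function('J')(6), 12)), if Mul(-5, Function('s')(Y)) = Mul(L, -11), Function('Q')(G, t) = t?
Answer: Rational(58987, 5) ≈ 11797.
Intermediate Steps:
Function('h')(D) = 5
L = 11 (L = Add(5, 6) = 11)
Function('s')(Y) = Rational(121, 5) (Function('s')(Y) = Mul(Rational(-1, 5), Mul(11, -11)) = Mul(Rational(-1, 5), -121) = Rational(121, 5))
Add(Mul(Function('s')(13), 487), Function('Q')(Function('J')(6), 12)) = Add(Mul(Rational(121, 5), 487), 12) = Add(Rational(58927, 5), 12) = Rational(58987, 5)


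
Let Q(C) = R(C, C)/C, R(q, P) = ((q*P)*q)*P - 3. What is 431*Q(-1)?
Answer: 862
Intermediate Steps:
R(q, P) = -3 + P**2*q**2 (R(q, P) = ((P*q)*q)*P - 3 = (P*q**2)*P - 3 = P**2*q**2 - 3 = -3 + P**2*q**2)
Q(C) = (-3 + C**4)/C (Q(C) = (-3 + C**2*C**2)/C = (-3 + C**4)/C)
431*Q(-1) = 431*((-3 + (-1)**4)/(-1)) = 431*(-(-3 + 1)) = 431*(-1*(-2)) = 431*2 = 862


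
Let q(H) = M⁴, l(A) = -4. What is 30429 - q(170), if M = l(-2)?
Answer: 30173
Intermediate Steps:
M = -4
q(H) = 256 (q(H) = (-4)⁴ = 256)
30429 - q(170) = 30429 - 1*256 = 30429 - 256 = 30173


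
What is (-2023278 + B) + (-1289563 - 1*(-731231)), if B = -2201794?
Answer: -4783404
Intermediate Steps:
(-2023278 + B) + (-1289563 - 1*(-731231)) = (-2023278 - 2201794) + (-1289563 - 1*(-731231)) = -4225072 + (-1289563 + 731231) = -4225072 - 558332 = -4783404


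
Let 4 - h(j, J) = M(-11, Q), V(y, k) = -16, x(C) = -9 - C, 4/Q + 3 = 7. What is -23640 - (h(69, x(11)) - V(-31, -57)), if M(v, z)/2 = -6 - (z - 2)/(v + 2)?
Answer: -213050/9 ≈ -23672.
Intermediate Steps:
Q = 1 (Q = 4/(-3 + 7) = 4/4 = 4*(¼) = 1)
M(v, z) = -12 - 2*(-2 + z)/(2 + v) (M(v, z) = 2*(-6 - (z - 2)/(v + 2)) = 2*(-6 - (-2 + z)/(2 + v)) = -12 - 2*(-2 + z)/(2 + v))
h(j, J) = 146/9 (h(j, J) = 4 - 2*(-10 - 1*1 - 6*(-11))/(2 - 11) = 4 - 2*(-10 - 1 + 66)/(-9) = 4 - 2*(-1)*55/9 = 4 - 1*(-110/9) = 4 + 110/9 = 146/9)
-23640 - (h(69, x(11)) - V(-31, -57)) = -23640 - (146/9 - 1*(-16)) = -23640 - (146/9 + 16) = -23640 - 1*290/9 = -23640 - 290/9 = -213050/9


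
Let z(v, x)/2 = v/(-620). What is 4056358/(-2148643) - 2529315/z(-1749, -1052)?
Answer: -561577178376364/1252658869 ≈ -4.4831e+5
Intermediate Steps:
z(v, x) = -v/310 (z(v, x) = 2*(v/(-620)) = 2*(v*(-1/620)) = 2*(-v/620) = -v/310)
4056358/(-2148643) - 2529315/z(-1749, -1052) = 4056358/(-2148643) - 2529315/((-1/310*(-1749))) = 4056358*(-1/2148643) - 2529315/1749/310 = -4056358/2148643 - 2529315*310/1749 = -4056358/2148643 - 261362550/583 = -561577178376364/1252658869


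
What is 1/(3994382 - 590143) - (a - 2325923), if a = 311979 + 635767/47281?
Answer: 324153852027304064/160955824159 ≈ 2.0139e+6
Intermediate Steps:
a = 14751314866/47281 (a = 311979 + 635767*(1/47281) = 311979 + 635767/47281 = 14751314866/47281 ≈ 3.1199e+5)
1/(3994382 - 590143) - (a - 2325923) = 1/(3994382 - 590143) - (14751314866/47281 - 2325923) = 1/3404239 - 1*(-95220650497/47281) = 1/3404239 + 95220650497/47281 = 324153852027304064/160955824159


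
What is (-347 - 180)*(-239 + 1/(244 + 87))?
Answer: 41689916/331 ≈ 1.2595e+5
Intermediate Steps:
(-347 - 180)*(-239 + 1/(244 + 87)) = -527*(-239 + 1/331) = -527*(-79108/331) = 41689916/331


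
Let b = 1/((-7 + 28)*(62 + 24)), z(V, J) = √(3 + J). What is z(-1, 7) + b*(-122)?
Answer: -61/903 + √10 ≈ 3.0947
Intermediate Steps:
b = 1/1806 (b = 1/(21*86) = 1/1806 ≈ 0.00055371)
z(-1, 7) + b*(-122) = √(3 + 7) + (1/1806)*(-122) = √10 - 61/903 = -61/903 + √10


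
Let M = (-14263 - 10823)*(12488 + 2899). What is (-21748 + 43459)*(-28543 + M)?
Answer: -8381028397575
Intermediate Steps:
M = -385998282 (M = -25086*15387 = -385998282)
(-21748 + 43459)*(-28543 + M) = (-21748 + 43459)*(-28543 - 385998282) = 21711*(-386026825) = -8381028397575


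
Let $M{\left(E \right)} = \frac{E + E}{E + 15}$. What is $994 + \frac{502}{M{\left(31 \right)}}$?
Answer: $\frac{42360}{31} \approx 1366.5$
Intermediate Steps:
$M{\left(E \right)} = \frac{2 E}{15 + E}$
$994 + \frac{502}{M{\left(31 \right)}} = 994 + \frac{502}{2 \cdot 31 \frac{1}{15 + 31}} = 994 + \frac{502}{2 \cdot 31 \cdot \frac{1}{46}} = 994 + \frac{502}{\frac{31}{23}} = 994 + 502 \cdot \frac{23}{31} = 994 + \frac{11546}{31} = \frac{42360}{31}$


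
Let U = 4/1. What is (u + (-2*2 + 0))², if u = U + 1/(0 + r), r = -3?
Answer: ⅑ ≈ 0.11111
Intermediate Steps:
U = 4 (U = 4*1 = 4)
u = 11/3 (u = 4 + 1/(0 - 3) = 4 + 1/(-3) = 4 - ⅓ = 11/3 ≈ 3.6667)
(u + (-2*2 + 0))² = (11/3 + (-2*2 + 0))² = (11/3 + (-4 + 0))² = (11/3 - 4)² = (-⅓)² = ⅑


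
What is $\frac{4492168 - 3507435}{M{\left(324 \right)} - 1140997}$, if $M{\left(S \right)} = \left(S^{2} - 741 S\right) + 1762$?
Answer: $- \frac{984733}{1274343} \approx -0.77274$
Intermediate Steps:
$M{\left(S \right)} = 1762 + S^{2} - 741 S$
$\frac{4492168 - 3507435}{M{\left(324 \right)} - 1140997} = \frac{4492168 - 3507435}{\left(1762 + 324^{2} - 240084\right) - 1140997} = \frac{984733}{\left(1762 + 104976 - 240084\right) - 1140997} = \frac{984733}{-133346 - 1140997} = \frac{984733}{-1274343} = 984733 \left(- \frac{1}{1274343}\right) = - \frac{984733}{1274343}$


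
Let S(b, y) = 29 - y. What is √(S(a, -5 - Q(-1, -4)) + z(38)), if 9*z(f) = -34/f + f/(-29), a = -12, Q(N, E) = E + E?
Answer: √7819241/551 ≈ 5.0749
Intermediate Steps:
Q(N, E) = 2*E
z(f) = -34/(9*f) - f/261 (z(f) = (-34/f + f/(-29))/9 = (-34/f + f*(-1/29))/9 = (-34/f - f/29)/9 = -34/(9*f) - f/261)
√(S(a, -5 - Q(-1, -4)) + z(38)) = √((29 - (-5 - 2*(-4))) + (1/261)*(-986 - 1*38²)/38) = √((29 - (-5 - 1*(-8))) + (1/261)*(1/38)*(-986 - 1*1444)) = √((29 - (-5 + 8)) + (1/261)*(1/38)*(-986 - 1444)) = √((29 - 1*3) + (1/261)*(1/38)*(-2430)) = √((29 - 3) - 135/551) = √(26 - 135/551) = √(14191/551) = √7819241/551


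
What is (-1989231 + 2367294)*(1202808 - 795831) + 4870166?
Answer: 153867815717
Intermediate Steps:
(-1989231 + 2367294)*(1202808 - 795831) + 4870166 = 378063*406977 + 4870166 = 153862945551 + 4870166 = 153867815717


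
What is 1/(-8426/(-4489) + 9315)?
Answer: 4489/41823461 ≈ 0.00010733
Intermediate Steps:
1/(-8426/(-4489) + 9315) = 1/(-8426*(-1/4489) + 9315) = 1/(8426/4489 + 9315) = 1/(41823461/4489) = 4489/41823461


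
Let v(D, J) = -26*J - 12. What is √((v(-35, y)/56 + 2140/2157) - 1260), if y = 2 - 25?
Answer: I*√1138570881861/30198 ≈ 35.335*I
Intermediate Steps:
y = -23
v(D, J) = -12 - 26*J
√((v(-35, y)/56 + 2140/2157) - 1260) = √(((-12 - 26*(-23))/56 + 2140/2157) - 1260) = √(((-12 + 598)*(1/56) + 2140*(1/2157)) - 1260) = √((586*(1/56) + 2140/2157) - 1260) = √((293/28 + 2140/2157) - 1260) = √(691921/60396 - 1260) = √(-75407039/60396) = I*√1138570881861/30198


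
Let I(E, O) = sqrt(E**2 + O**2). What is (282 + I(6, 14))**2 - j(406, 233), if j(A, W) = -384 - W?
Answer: 80373 + 1128*sqrt(58) ≈ 88964.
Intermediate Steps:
(282 + I(6, 14))**2 - j(406, 233) = (282 + sqrt(6**2 + 14**2))**2 - (-384 - 1*233) = (282 + sqrt(36 + 196))**2 - (-384 - 233) = (282 + sqrt(232))**2 - 1*(-617) = (282 + 2*sqrt(58))**2 + 617 = 617 + (282 + 2*sqrt(58))**2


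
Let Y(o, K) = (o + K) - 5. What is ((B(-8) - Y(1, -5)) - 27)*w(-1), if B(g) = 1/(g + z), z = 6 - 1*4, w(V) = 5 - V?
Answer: -109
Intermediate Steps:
Y(o, K) = -5 + K + o (Y(o, K) = (K + o) - 5 = -5 + K + o)
z = 2 (z = 6 - 4 = 2)
B(g) = 1/(2 + g) (B(g) = 1/(g + 2) = 1/(2 + g))
((B(-8) - Y(1, -5)) - 27)*w(-1) = ((1/(2 - 8) - (-5 - 5 + 1)) - 27)*(5 - 1*(-1)) = ((1/(-6) - 1*(-9)) - 27)*(5 + 1) = ((-⅙ + 9) - 27)*6 = (53/6 - 27)*6 = -109/6*6 = -109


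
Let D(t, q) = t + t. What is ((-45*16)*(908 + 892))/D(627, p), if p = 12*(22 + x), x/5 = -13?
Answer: -216000/209 ≈ -1033.5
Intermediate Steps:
x = -65 (x = 5*(-13) = -65)
p = -516 (p = 12*(22 - 65) = 12*(-43) = -516)
D(t, q) = 2*t
((-45*16)*(908 + 892))/D(627, p) = ((-45*16)*(908 + 892))/((2*627)) = -720*1800/1254 = -1296000*1/1254 = -216000/209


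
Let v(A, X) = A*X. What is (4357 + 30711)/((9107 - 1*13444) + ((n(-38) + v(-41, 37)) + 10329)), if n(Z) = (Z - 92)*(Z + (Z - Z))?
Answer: 35068/9415 ≈ 3.7247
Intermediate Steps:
n(Z) = Z*(-92 + Z) (n(Z) = (-92 + Z)*(Z + 0) = (-92 + Z)*Z = Z*(-92 + Z))
(4357 + 30711)/((9107 - 1*13444) + ((n(-38) + v(-41, 37)) + 10329)) = (4357 + 30711)/((9107 - 1*13444) + ((-38*(-92 - 38) - 41*37) + 10329)) = 35068/((9107 - 13444) + ((-38*(-130) - 1517) + 10329)) = 35068/(-4337 + ((4940 - 1517) + 10329)) = 35068/(-4337 + (3423 + 10329)) = 35068/(-4337 + 13752) = 35068/9415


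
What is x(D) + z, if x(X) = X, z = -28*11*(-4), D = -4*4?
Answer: 1216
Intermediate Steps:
D = -16
z = 1232 (z = -308*(-4) = 1232)
x(D) + z = -16 + 1232 = 1216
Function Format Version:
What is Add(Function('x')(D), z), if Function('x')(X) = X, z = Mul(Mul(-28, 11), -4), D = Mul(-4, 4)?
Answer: 1216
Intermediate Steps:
D = -16
z = 1232 (z = Mul(-308, -4) = 1232)
Add(Function('x')(D), z) = Add(-16, 1232) = 1216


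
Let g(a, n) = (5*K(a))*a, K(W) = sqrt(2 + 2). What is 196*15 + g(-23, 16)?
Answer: 2710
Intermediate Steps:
K(W) = 2 (K(W) = sqrt(4) = 2)
g(a, n) = 10*a (g(a, n) = (5*2)*a = 10*a)
196*15 + g(-23, 16) = 196*15 + 10*(-23) = 2940 - 230 = 2710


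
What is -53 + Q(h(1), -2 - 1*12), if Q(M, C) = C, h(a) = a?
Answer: -67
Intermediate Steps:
-53 + Q(h(1), -2 - 1*12) = -53 + (-2 - 1*12) = -53 + (-2 - 12) = -53 - 14 = -67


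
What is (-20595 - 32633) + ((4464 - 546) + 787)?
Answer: -48523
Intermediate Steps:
(-20595 - 32633) + ((4464 - 546) + 787) = -53228 + (3918 + 787) = -53228 + 4705 = -48523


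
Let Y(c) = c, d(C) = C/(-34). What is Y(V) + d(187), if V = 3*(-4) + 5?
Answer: -25/2 ≈ -12.500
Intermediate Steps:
V = -7 (V = -12 + 5 = -7)
d(C) = -C/34 (d(C) = C*(-1/34) = -C/34)
Y(V) + d(187) = -7 - 1/34*187 = -7 - 11/2 = -25/2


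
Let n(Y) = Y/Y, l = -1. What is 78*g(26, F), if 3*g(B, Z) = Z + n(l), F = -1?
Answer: 0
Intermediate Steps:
n(Y) = 1
g(B, Z) = ⅓ + Z/3 (g(B, Z) = (Z + 1)/3 = (1 + Z)/3 = ⅓ + Z/3)
78*g(26, F) = 78*(⅓ + (⅓)*(-1)) = 78*(⅓ - ⅓) = 78*0 = 0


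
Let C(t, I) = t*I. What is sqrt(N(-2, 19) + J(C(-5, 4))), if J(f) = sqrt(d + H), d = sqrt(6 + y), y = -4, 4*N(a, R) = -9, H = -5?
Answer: sqrt(-9 + 4*sqrt(-5 + sqrt(2)))/2 ≈ 0.58771 + 1.611*I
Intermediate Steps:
N(a, R) = -9/4 (N(a, R) = (1/4)*(-9) = -9/4)
C(t, I) = I*t
d = sqrt(2) (d = sqrt(6 - 4) = sqrt(2) ≈ 1.4142)
J(f) = sqrt(-5 + sqrt(2)) (J(f) = sqrt(sqrt(2) - 5) = sqrt(-5 + sqrt(2)))
sqrt(N(-2, 19) + J(C(-5, 4))) = sqrt(-9/4 + sqrt(-5 + sqrt(2)))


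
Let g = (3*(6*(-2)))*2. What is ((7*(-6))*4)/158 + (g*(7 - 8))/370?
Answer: -12696/14615 ≈ -0.86870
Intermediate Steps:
g = -72 (g = (3*(-12))*2 = -36*2 = -72)
((7*(-6))*4)/158 + (g*(7 - 8))/370 = ((7*(-6))*4)/158 - 72*(7 - 8)/370 = -42*4*(1/158) - 72*(-1)*(1/370) = -168*1/158 + 72*(1/370) = -84/79 + 36/185 = -12696/14615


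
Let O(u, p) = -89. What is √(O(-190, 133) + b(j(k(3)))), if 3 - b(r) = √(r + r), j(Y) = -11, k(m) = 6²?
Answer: √(-86 - I*√22) ≈ 0.2528 - 9.2771*I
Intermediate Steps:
k(m) = 36
b(r) = 3 - √2*√r (b(r) = 3 - √(r + r) = 3 - √(2*r) = 3 - √2*√r)
√(O(-190, 133) + b(j(k(3)))) = √(-89 + (3 - √2*√(-11))) = √(-89 + (3 - √2*I*√11)) = √(-89 + (3 - I*√22)) = √(-86 - I*√22)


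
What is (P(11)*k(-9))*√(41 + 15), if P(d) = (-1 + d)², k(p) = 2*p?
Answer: -3600*√14 ≈ -13470.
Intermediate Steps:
(P(11)*k(-9))*√(41 + 15) = ((-1 + 11)²*(2*(-9)))*√(41 + 15) = (10²*(-18))*√56 = (100*(-18))*(2*√14) = -3600*√14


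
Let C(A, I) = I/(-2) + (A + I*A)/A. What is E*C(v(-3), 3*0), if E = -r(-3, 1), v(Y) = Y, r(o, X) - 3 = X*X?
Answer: -4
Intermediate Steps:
r(o, X) = 3 + X² (r(o, X) = 3 + X*X = 3 + X²)
C(A, I) = -I/2 + (A + A*I)/A (C(A, I) = I*(-½) + (A + A*I)/A = -I/2 + (A + A*I)/A)
E = -4 (E = -(3 + 1²) = -(3 + 1) = -1*4 = -4)
E*C(v(-3), 3*0) = -4*(1 + (3*0)/2) = -4*(1 + (½)*0) = -4*(1 + 0) = -4*1 = -4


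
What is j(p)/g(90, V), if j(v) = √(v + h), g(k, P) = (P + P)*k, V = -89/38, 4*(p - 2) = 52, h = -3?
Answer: -19*√3/4005 ≈ -0.0082170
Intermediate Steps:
p = 15 (p = 2 + (¼)*52 = 2 + 13 = 15)
V = -89/38 (V = -89*1/38 = -89/38 ≈ -2.3421)
g(k, P) = 2*P*k (g(k, P) = (2*P)*k = 2*P*k)
j(v) = √(-3 + v) (j(v) = √(v - 3) = √(-3 + v))
j(p)/g(90, V) = √(-3 + 15)/((2*(-89/38)*90)) = √12/(-8010/19) = (2*√3)*(-19/8010) = -19*√3/4005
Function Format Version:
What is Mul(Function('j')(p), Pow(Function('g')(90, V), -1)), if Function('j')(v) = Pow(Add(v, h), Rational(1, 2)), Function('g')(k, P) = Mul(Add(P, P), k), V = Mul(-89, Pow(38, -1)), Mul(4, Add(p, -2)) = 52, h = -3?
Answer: Mul(Rational(-19, 4005), Pow(3, Rational(1, 2))) ≈ -0.0082170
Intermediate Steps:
p = 15 (p = Add(2, Mul(Rational(1, 4), 52)) = Add(2, 13) = 15)
V = Rational(-89, 38) (V = Mul(-89, Rational(1, 38)) = Rational(-89, 38) ≈ -2.3421)
Function('g')(k, P) = Mul(2, P, k) (Function('g')(k, P) = Mul(Mul(2, P), k) = Mul(2, P, k))
Function('j')(v) = Pow(Add(-3, v), Rational(1, 2)) (Function('j')(v) = Pow(Add(v, -3), Rational(1, 2)) = Pow(Add(-3, v), Rational(1, 2)))
Mul(Function('j')(p), Pow(Function('g')(90, V), -1)) = Mul(Pow(Add(-3, 15), Rational(1, 2)), Pow(Mul(2, Rational(-89, 38), 90), -1)) = Mul(Pow(12, Rational(1, 2)), Pow(Rational(-8010, 19), -1)) = Mul(Mul(2, Pow(3, Rational(1, 2))), Rational(-19, 8010)) = Mul(Rational(-19, 4005), Pow(3, Rational(1, 2)))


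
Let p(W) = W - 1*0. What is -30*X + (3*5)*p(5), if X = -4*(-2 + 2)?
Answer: 75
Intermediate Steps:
p(W) = W (p(W) = W + 0 = W)
X = 0 (X = -4*0 = 0)
-30*X + (3*5)*p(5) = -30*0 + (3*5)*5 = 0 + 15*5 = 0 + 75 = 75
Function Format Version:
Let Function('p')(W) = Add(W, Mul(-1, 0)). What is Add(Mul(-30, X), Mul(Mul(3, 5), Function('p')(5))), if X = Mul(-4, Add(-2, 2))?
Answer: 75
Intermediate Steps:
Function('p')(W) = W (Function('p')(W) = Add(W, 0) = W)
X = 0 (X = Mul(-4, 0) = 0)
Add(Mul(-30, X), Mul(Mul(3, 5), Function('p')(5))) = Add(Mul(-30, 0), Mul(Mul(3, 5), 5)) = Add(0, Mul(15, 5)) = Add(0, 75) = 75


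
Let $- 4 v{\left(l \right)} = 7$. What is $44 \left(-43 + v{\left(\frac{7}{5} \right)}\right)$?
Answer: $-1969$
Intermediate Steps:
$v{\left(l \right)} = - \frac{7}{4}$ ($v{\left(l \right)} = \left(- \frac{1}{4}\right) 7 = - \frac{7}{4}$)
$44 \left(-43 + v{\left(\frac{7}{5} \right)}\right) = 44 \left(-43 - \frac{7}{4}\right) = 44 \left(- \frac{179}{4}\right) = -1969$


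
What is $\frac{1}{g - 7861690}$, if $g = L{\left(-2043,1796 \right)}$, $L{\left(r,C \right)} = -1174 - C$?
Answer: $- \frac{1}{7864660} \approx -1.2715 \cdot 10^{-7}$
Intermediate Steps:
$g = -2970$ ($g = -1174 - 1796 = -2970$)
$\frac{1}{g - 7861690} = \frac{1}{-2970 - 7861690} = \frac{1}{-7864660} = - \frac{1}{7864660}$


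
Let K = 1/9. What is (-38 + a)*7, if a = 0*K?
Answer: -266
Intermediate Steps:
K = ⅑ ≈ 0.11111
a = 0 (a = 0*(⅑) = 0)
(-38 + a)*7 = (-38 + 0)*7 = -38*7 = -266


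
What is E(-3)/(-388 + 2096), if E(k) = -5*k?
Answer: 15/1708 ≈ 0.0087822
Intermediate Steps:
E(-3)/(-388 + 2096) = (-5*(-3))/(-388 + 2096) = 15/1708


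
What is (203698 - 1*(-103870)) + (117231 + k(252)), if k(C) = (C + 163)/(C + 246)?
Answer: 2548799/6 ≈ 4.2480e+5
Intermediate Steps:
k(C) = (163 + C)/(246 + C)
(203698 - 1*(-103870)) + (117231 + k(252)) = (203698 - 1*(-103870)) + (117231 + (163 + 252)/(246 + 252)) = (203698 + 103870) + (117231 + 415/498) = 307568 + (117231 + (1/498)*415) = 307568 + (117231 + ⅚) = 307568 + 703391/6 = 2548799/6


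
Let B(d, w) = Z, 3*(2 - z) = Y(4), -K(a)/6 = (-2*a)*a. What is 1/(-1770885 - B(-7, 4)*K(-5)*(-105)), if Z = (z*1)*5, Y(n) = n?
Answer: -1/1665885 ≈ -6.0028e-7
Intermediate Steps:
K(a) = 12*a**2 (K(a) = -6*(-2*a)*a = -(-12)*a**2 = 12*a**2)
z = 2/3 (z = 2 - 1/3*4 = 2 - 4/3 = 2/3 ≈ 0.66667)
Z = 10/3 (Z = ((2/3)*1)*5 = (2/3)*5 = 10/3 ≈ 3.3333)
B(d, w) = 10/3
1/(-1770885 - B(-7, 4)*K(-5)*(-105)) = 1/(-1770885 - 10*(12*(-5)**2)/3*(-105)) = 1/(-1770885 - 10*(12*25)/3*(-105)) = 1/(-1770885 - (10/3)*300*(-105)) = 1/(-1770885 - 1000*(-105)) = 1/(-1770885 - 1*(-105000)) = 1/(-1770885 + 105000) = 1/(-1665885) = -1/1665885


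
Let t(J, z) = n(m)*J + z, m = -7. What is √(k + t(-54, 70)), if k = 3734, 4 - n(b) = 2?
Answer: 4*√231 ≈ 60.795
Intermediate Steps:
n(b) = 2 (n(b) = 4 - 1*2 = 4 - 2 = 2)
t(J, z) = z + 2*J (t(J, z) = 2*J + z = z + 2*J)
√(k + t(-54, 70)) = √(3734 + (70 + 2*(-54))) = √(3734 + (70 - 108)) = √(3734 - 38) = √3696 = 4*√231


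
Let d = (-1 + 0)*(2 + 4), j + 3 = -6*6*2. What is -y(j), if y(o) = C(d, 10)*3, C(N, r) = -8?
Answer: 24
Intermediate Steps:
j = -75 (j = -3 - 6*6*2 = -3 - 36*2 = -3 - 72 = -75)
d = -6 (d = -1*6 = -6)
y(o) = -24 (y(o) = -8*3 = -24)
-y(j) = -1*(-24) = 24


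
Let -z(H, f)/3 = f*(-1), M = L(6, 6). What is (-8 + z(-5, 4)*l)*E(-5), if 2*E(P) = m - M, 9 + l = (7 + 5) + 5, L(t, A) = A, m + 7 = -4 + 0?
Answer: -748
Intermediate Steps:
m = -11 (m = -7 + (-4 + 0) = -7 - 4 = -11)
M = 6
z(H, f) = 3*f (z(H, f) = -3*f*(-1) = -(-3)*f = 3*f)
l = 8 (l = -9 + ((7 + 5) + 5) = -9 + (12 + 5) = -9 + 17 = 8)
E(P) = -17/2 (E(P) = (-11 - 1*6)/2 = (-11 - 6)/2 = (½)*(-17) = -17/2)
(-8 + z(-5, 4)*l)*E(-5) = (-8 + (3*4)*8)*(-17/2) = (-8 + 12*8)*(-17/2) = (-8 + 96)*(-17/2) = 88*(-17/2) = -748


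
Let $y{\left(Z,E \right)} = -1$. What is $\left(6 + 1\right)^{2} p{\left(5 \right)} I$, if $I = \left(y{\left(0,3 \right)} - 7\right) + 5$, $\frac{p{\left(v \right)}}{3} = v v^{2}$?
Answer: $-55125$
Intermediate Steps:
$p{\left(v \right)} = 3 v^{3}$ ($p{\left(v \right)} = 3 v v^{2} = 3 v^{3}$)
$I = -3$ ($I = \left(-1 - 7\right) + 5 = -8 + 5 = -3$)
$\left(6 + 1\right)^{2} p{\left(5 \right)} I = \left(6 + 1\right)^{2} \cdot 3 \cdot 5^{3} \left(-3\right) = 7^{2} \cdot 3 \cdot 125 \left(-3\right) = 49 \cdot 375 \left(-3\right) = 18375 \left(-3\right) = -55125$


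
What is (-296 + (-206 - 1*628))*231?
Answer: -261030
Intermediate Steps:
(-296 + (-206 - 1*628))*231 = (-296 + (-206 - 628))*231 = (-296 - 834)*231 = -1130*231 = -261030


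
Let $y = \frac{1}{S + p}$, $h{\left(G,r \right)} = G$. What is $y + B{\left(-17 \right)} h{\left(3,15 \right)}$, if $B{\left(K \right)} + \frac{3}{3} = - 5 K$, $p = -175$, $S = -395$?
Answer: $\frac{143639}{570} \approx 252.0$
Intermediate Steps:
$y = - \frac{1}{570}$ ($y = \frac{1}{-395 - 175} = \frac{1}{-570} = - \frac{1}{570} \approx -0.0017544$)
$B{\left(K \right)} = -1 - 5 K$
$y + B{\left(-17 \right)} h{\left(3,15 \right)} = - \frac{1}{570} + \left(-1 - -85\right) 3 = - \frac{1}{570} + \left(-1 + 85\right) 3 = - \frac{1}{570} + 84 \cdot 3 = - \frac{1}{570} + 252 = \frac{143639}{570}$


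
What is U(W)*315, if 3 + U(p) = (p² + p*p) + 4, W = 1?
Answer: 945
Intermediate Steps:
U(p) = 1 + 2*p² (U(p) = -3 + ((p² + p*p) + 4) = -3 + ((p² + p²) + 4) = -3 + (2*p² + 4) = -3 + (4 + 2*p²) = 1 + 2*p²)
U(W)*315 = (1 + 2*1²)*315 = (1 + 2*1)*315 = (1 + 2)*315 = 3*315 = 945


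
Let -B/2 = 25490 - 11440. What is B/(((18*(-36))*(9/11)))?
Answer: 77275/1458 ≈ 53.001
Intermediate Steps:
B = -28100 (B = -2*(25490 - 11440) = -2*14050 = -28100)
B/(((18*(-36))*(9/11))) = -28100/((18*(-36))*(9/11)) = -28100/((-5832/11)) = -28100/((-648*9/11)) = -28100/(-5832/11) = -28100*(-11/5832) = 77275/1458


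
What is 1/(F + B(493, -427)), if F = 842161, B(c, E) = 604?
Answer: 1/842765 ≈ 1.1866e-6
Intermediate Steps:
1/(F + B(493, -427)) = 1/(842161 + 604) = 1/842765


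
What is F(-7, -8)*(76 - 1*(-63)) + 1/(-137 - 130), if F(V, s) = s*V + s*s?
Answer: 4453559/267 ≈ 16680.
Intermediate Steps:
F(V, s) = s² + V*s (F(V, s) = V*s + s² = s² + V*s)
F(-7, -8)*(76 - 1*(-63)) + 1/(-137 - 130) = (-8*(-7 - 8))*(76 - 1*(-63)) + 1/(-137 - 130) = (-8*(-15))*(76 + 63) + 1/(-267) = 120*139 - 1/267 = 16680 - 1/267 = 4453559/267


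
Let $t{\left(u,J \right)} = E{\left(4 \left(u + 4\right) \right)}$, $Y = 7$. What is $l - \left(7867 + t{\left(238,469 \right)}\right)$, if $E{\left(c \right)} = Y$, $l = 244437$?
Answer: $236563$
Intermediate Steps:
$E{\left(c \right)} = 7$
$t{\left(u,J \right)} = 7$
$l - \left(7867 + t{\left(238,469 \right)}\right) = 244437 - \left(7867 + 7\right) = 244437 - 7874 = 236563$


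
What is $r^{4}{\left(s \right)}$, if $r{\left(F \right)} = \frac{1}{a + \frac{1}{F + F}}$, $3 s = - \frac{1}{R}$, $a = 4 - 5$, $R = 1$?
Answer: $\frac{16}{625} \approx 0.0256$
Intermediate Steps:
$a = -1$ ($a = 4 - 5 = -1$)
$s = - \frac{1}{3}$ ($s = \frac{\left(-1\right) 1^{-1}}{3} = \frac{\left(-1\right) 1}{3} = \frac{1}{3} \left(-1\right) = - \frac{1}{3} \approx -0.33333$)
$r{\left(F \right)} = \frac{1}{-1 + \frac{1}{2 F}}$ ($r{\left(F \right)} = \frac{1}{-1 + \frac{1}{F + F}} = \frac{1}{-1 + \frac{1}{2 F}}$)
$r^{4}{\left(s \right)} = \left(2 \left(- \frac{1}{3}\right) \frac{1}{1 - - \frac{2}{3}}\right)^{4} = \left(2 \left(- \frac{1}{3}\right) \frac{1}{1 + \frac{2}{3}}\right)^{4} = \left(2 \left(- \frac{1}{3}\right) \frac{1}{\frac{5}{3}}\right)^{4} = \left(2 \left(- \frac{1}{3}\right) \frac{3}{5}\right)^{4} = \left(- \frac{2}{5}\right)^{4} = \frac{16}{625}$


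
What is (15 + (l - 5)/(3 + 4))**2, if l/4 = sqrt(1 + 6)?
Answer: 10112/49 + 800*sqrt(7)/49 ≈ 249.56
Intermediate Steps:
l = 4*sqrt(7) (l = 4*sqrt(1 + 6) = 4*sqrt(7) ≈ 10.583)
(15 + (l - 5)/(3 + 4))**2 = (15 + (4*sqrt(7) - 5)/(3 + 4))**2 = (15 + (-5 + 4*sqrt(7))/7)**2 = (15 + (-5 + 4*sqrt(7))*(1/7))**2 = (15 + (-5/7 + 4*sqrt(7)/7))**2 = (100/7 + 4*sqrt(7)/7)**2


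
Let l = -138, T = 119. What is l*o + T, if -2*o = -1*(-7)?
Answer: 602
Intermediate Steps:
o = -7/2 (o = -(-1)*(-7)/2 = -½*7 = -7/2 ≈ -3.5000)
l*o + T = -138*(-7/2) + 119 = 483 + 119 = 602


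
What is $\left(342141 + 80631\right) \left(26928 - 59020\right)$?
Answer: $-13567599024$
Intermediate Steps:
$\left(342141 + 80631\right) \left(26928 - 59020\right) = 422772 \left(26928 - 59020\right) = 422772 \left(-32092\right) = -13567599024$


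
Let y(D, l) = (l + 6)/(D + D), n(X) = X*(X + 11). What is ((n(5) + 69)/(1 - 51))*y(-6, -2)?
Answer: 149/150 ≈ 0.99333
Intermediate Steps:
n(X) = X*(11 + X)
y(D, l) = (6 + l)/(2*D) (y(D, l) = (6 + l)/((2*D)) = (6 + l)*(1/(2*D)) = (6 + l)/(2*D))
((n(5) + 69)/(1 - 51))*y(-6, -2) = ((5*(11 + 5) + 69)/(1 - 51))*((1/2)*(6 - 2)/(-6)) = ((5*16 + 69)/(-50))*((1/2)*(-1/6)*4) = ((80 + 69)*(-1/50))*(-1/3) = (149*(-1/50))*(-1/3) = -149/50*(-1/3) = 149/150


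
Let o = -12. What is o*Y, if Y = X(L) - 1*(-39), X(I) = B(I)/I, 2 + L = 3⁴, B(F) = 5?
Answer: -37032/79 ≈ -468.76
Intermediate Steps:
L = 79 (L = -2 + 3⁴ = -2 + 81 = 79)
X(I) = 5/I
Y = 3086/79 (Y = 5/79 - 1*(-39) = 5*(1/79) + 39 = 5/79 + 39 = 3086/79 ≈ 39.063)
o*Y = -12*3086/79 = -37032/79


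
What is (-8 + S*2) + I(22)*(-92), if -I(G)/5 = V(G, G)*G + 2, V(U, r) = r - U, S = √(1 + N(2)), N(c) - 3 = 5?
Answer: 918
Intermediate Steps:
N(c) = 8 (N(c) = 3 + 5 = 8)
S = 3 (S = √(1 + 8) = √9 = 3)
I(G) = -10 (I(G) = -5*((G - G)*G + 2) = -5*(0*G + 2) = -5*(0 + 2) = -5*2 = -10)
(-8 + S*2) + I(22)*(-92) = (-8 + 3*2) - 10*(-92) = (-8 + 6) + 920 = -2 + 920 = 918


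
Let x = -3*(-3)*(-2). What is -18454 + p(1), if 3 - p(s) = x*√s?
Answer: -18433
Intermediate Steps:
x = -18 (x = 9*(-2) = -18)
p(s) = 3 + 18*√s (p(s) = 3 - (-18)*√s = 3 + 18*√s)
-18454 + p(1) = -18454 + (3 + 18*√1) = -18454 + (3 + 18*1) = -18454 + (3 + 18) = -18454 + 21 = -18433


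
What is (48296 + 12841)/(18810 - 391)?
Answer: 61137/18419 ≈ 3.3192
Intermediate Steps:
(48296 + 12841)/(18810 - 391) = 61137/18419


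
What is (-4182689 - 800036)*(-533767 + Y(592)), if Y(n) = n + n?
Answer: 2653714628675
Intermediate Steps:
Y(n) = 2*n
(-4182689 - 800036)*(-533767 + Y(592)) = (-4182689 - 800036)*(-533767 + 2*592) = -4982725*(-533767 + 1184) = -4982725*(-532583) = 2653714628675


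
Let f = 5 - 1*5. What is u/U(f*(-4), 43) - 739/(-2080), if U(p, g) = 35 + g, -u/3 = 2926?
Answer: -233341/2080 ≈ -112.18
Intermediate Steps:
f = 0 (f = 5 - 5 = 0)
u = -8778 (u = -3*2926 = -8778)
u/U(f*(-4), 43) - 739/(-2080) = -8778/(35 + 43) - 739/(-2080) = -8778/78 - 739*(-1/2080) = -8778*1/78 + 739/2080 = -1463/13 + 739/2080 = -233341/2080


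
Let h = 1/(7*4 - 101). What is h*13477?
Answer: -13477/73 ≈ -184.62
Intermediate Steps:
h = -1/73 (h = 1/(28 - 101) = 1/(-73) = -1/73 ≈ -0.013699)
h*13477 = -1/73*13477 = -13477/73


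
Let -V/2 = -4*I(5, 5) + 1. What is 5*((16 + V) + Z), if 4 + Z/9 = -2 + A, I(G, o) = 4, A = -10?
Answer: -490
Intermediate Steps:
Z = -144 (Z = -36 + 9*(-2 - 10) = -36 + 9*(-12) = -36 - 108 = -144)
V = 30 (V = -2*(-4*4 + 1) = -2*(-16 + 1) = -2*(-15) = 30)
5*((16 + V) + Z) = 5*((16 + 30) - 144) = 5*(46 - 144) = 5*(-98) = -490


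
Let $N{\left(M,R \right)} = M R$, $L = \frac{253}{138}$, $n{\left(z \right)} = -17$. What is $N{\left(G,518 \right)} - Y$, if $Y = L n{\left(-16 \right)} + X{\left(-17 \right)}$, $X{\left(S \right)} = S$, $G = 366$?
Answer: $\frac{1137817}{6} \approx 1.8964 \cdot 10^{5}$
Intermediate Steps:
$L = \frac{11}{6}$ ($L = 253 \cdot \frac{1}{138} = \frac{11}{6} \approx 1.8333$)
$Y = - \frac{289}{6}$ ($Y = \frac{11}{6} \left(-17\right) - 17 = - \frac{187}{6} - 17 = - \frac{289}{6} \approx -48.167$)
$N{\left(G,518 \right)} - Y = 366 \cdot 518 - - \frac{289}{6} = 189588 + \frac{289}{6} = \frac{1137817}{6}$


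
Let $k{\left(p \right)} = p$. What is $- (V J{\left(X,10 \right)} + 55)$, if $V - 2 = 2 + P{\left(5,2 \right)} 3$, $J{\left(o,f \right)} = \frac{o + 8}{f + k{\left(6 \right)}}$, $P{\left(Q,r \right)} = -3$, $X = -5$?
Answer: $- \frac{865}{16} \approx -54.063$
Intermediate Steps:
$J{\left(o,f \right)} = \frac{8 + o}{6 + f}$ ($J{\left(o,f \right)} = \frac{o + 8}{f + 6} = \frac{8 + o}{6 + f}$)
$V = -5$ ($V = 2 + \left(2 - 9\right) = 2 - 7 = -5$)
$- (V J{\left(X,10 \right)} + 55) = - (- 5 \frac{8 - 5}{6 + 10} + 55) = - (- 5 \cdot \frac{1}{16} \cdot 3 + 55) = - (\left(-5\right) \frac{3}{16} + 55) = - (- \frac{15}{16} + 55) = \left(-1\right) \frac{865}{16} = - \frac{865}{16}$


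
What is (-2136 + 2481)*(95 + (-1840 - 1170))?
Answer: -1005675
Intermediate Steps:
(-2136 + 2481)*(95 + (-1840 - 1170)) = 345*(95 - 3010) = 345*(-2915) = -1005675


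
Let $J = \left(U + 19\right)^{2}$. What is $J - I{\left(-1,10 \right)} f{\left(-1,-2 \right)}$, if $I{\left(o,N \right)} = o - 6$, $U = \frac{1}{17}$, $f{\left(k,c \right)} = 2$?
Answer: $\frac{109022}{289} \approx 377.24$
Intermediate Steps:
$U = \frac{1}{17} \approx 0.058824$
$I{\left(o,N \right)} = -6 + o$
$J = \frac{104976}{289}$ ($J = \left(\frac{1}{17} + 19\right)^{2} = \left(\frac{324}{17}\right)^{2} = \frac{104976}{289} \approx 363.24$)
$J - I{\left(-1,10 \right)} f{\left(-1,-2 \right)} = \frac{104976}{289} - \left(-6 - 1\right) 2 = \frac{104976}{289} - \left(-7\right) 2 = \frac{104976}{289} - -14 = \frac{104976}{289} + 14 = \frac{109022}{289}$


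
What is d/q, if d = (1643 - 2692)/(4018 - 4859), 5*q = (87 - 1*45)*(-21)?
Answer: -5245/741762 ≈ -0.0070710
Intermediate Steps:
q = -882/5 (q = ((87 - 1*45)*(-21))/5 = ((87 - 45)*(-21))/5 = (42*(-21))/5 = (⅕)*(-882) = -882/5 ≈ -176.40)
d = 1049/841 (d = -1049/(-841) = -1049*(-1/841) = 1049/841 ≈ 1.2473)
d/q = 1049/(841*(-882/5)) = (1049/841)*(-5/882) = -5245/741762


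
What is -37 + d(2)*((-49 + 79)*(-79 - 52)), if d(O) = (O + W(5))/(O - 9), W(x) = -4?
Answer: -8119/7 ≈ -1159.9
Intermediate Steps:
d(O) = (-4 + O)/(-9 + O) (d(O) = (O - 4)/(O - 9) = (-4 + O)/(-9 + O))
-37 + d(2)*((-49 + 79)*(-79 - 52)) = -37 + ((-4 + 2)/(-9 + 2))*((-49 + 79)*(-79 - 52)) = -37 + (-2/(-7))*(30*(-131)) = -37 - 1/7*(-2)*(-3930) = -37 + (2/7)*(-3930) = -37 - 7860/7 = -8119/7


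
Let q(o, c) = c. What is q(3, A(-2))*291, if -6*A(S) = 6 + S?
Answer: -194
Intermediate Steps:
A(S) = -1 - S/6 (A(S) = -(6 + S)/6 = -1 - S/6)
q(3, A(-2))*291 = (-1 - 1/6*(-2))*291 = (-1 + 1/3)*291 = -2/3*291 = -194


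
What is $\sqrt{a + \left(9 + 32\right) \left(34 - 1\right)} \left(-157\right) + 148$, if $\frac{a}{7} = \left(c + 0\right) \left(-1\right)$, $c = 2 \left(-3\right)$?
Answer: $148 - 471 \sqrt{155} \approx -5715.9$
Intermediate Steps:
$c = -6$
$a = 42$ ($a = 7 \left(-6 + 0\right) \left(-1\right) = 7 \left(\left(-6\right) \left(-1\right)\right) = 7 \cdot 6 = 42$)
$\sqrt{a + \left(9 + 32\right) \left(34 - 1\right)} \left(-157\right) + 148 = \sqrt{42 + \left(9 + 32\right) \left(34 - 1\right)} \left(-157\right) + 148 = \sqrt{42 + 41 \cdot 33} \left(-157\right) + 148 = \sqrt{42 + 1353} \left(-157\right) + 148 = \sqrt{1395} \left(-157\right) + 148 = 3 \sqrt{155} \left(-157\right) + 148 = - 471 \sqrt{155} + 148 = 148 - 471 \sqrt{155}$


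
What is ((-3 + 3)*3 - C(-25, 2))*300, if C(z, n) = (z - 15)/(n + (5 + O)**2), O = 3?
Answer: 2000/11 ≈ 181.82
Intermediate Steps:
C(z, n) = (-15 + z)/(64 + n) (C(z, n) = (z - 15)/(n + (5 + 3)**2) = (-15 + z)/(n + 8**2) = (-15 + z)/(n + 64) = (-15 + z)/(64 + n))
((-3 + 3)*3 - C(-25, 2))*300 = ((-3 + 3)*3 - (-15 - 25)/(64 + 2))*300 = (0*3 - (-40)/66)*300 = (0 - (-40)/66)*300 = (0 - 1*(-20/33))*300 = (0 + 20/33)*300 = (20/33)*300 = 2000/11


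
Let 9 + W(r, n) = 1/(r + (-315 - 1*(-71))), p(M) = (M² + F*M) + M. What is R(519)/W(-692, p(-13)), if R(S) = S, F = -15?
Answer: -485784/8425 ≈ -57.660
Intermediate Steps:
p(M) = M² - 14*M (p(M) = (M² - 15*M) + M = M² - 14*M)
W(r, n) = -9 + 1/(-244 + r) (W(r, n) = -9 + 1/(r + (-315 - 1*(-71))) = -9 + 1/(r + (-315 + 71)) = -9 + 1/(r - 244) = -9 + 1/(-244 + r))
R(519)/W(-692, p(-13)) = 519/(((2197 - 9*(-692))/(-244 - 692))) = 519/(((2197 + 6228)/(-936))) = 519/((-1/936*8425)) = 519/(-8425/936) = 519*(-936/8425) = -485784/8425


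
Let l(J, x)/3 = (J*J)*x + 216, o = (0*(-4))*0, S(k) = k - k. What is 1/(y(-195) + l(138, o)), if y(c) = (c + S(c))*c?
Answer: 1/38673 ≈ 2.5858e-5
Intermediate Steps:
S(k) = 0
o = 0 (o = 0*0 = 0)
l(J, x) = 648 + 3*x*J² (l(J, x) = 3*((J*J)*x + 216) = 3*(J²*x + 216) = 3*(x*J² + 216) = 3*(216 + x*J²) = 648 + 3*x*J²)
y(c) = c² (y(c) = (c + 0)*c = c*c = c²)
1/(y(-195) + l(138, o)) = 1/((-195)² + (648 + 3*0*138²)) = 1/(38025 + (648 + 3*0*19044)) = 1/(38025 + (648 + 0)) = 1/(38025 + 648) = 1/38673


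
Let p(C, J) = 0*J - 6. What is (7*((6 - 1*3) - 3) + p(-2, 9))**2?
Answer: 36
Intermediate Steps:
p(C, J) = -6 (p(C, J) = 0 - 6 = -6)
(7*((6 - 1*3) - 3) + p(-2, 9))**2 = (7*((6 - 1*3) - 3) - 6)**2 = (7*((6 - 3) - 3) - 6)**2 = (7*(3 - 3) - 6)**2 = (7*0 - 6)**2 = (0 - 6)**2 = (-6)**2 = 36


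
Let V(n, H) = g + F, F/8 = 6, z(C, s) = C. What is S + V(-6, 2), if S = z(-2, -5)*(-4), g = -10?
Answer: 46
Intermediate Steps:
F = 48 (F = 8*6 = 48)
V(n, H) = 38 (V(n, H) = -10 + 48 = 38)
S = 8 (S = -2*(-4) = 8)
S + V(-6, 2) = 8 + 38 = 46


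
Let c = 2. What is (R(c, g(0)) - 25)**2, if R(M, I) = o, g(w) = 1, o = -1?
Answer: 676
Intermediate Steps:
R(M, I) = -1
(R(c, g(0)) - 25)**2 = (-1 - 25)**2 = (-26)**2 = 676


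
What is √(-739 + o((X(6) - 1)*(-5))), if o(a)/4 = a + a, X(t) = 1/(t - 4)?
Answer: I*√719 ≈ 26.814*I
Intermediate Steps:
X(t) = 1/(-4 + t)
o(a) = 8*a (o(a) = 4*(a + a) = 4*(2*a) = 8*a)
√(-739 + o((X(6) - 1)*(-5))) = √(-739 + 8*((1/(-4 + 6) - 1)*(-5))) = √(-739 + 8*((1/2 - 1)*(-5))) = √(-739 + 8*((½ - 1)*(-5))) = √(-739 + 8*(-½*(-5))) = √(-739 + 8*(5/2)) = √(-739 + 20) = √(-719) = I*√719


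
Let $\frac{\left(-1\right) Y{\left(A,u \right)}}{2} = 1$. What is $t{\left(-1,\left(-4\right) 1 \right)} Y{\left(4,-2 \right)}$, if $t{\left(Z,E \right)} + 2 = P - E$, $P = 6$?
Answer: $-16$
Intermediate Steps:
$Y{\left(A,u \right)} = -2$ ($Y{\left(A,u \right)} = \left(-2\right) 1 = -2$)
$t{\left(Z,E \right)} = 4 - E$ ($t{\left(Z,E \right)} = -2 - \left(-6 + E\right) = 4 - E$)
$t{\left(-1,\left(-4\right) 1 \right)} Y{\left(4,-2 \right)} = \left(4 - \left(-4\right) 1\right) \left(-2\right) = \left(4 - -4\right) \left(-2\right) = \left(4 + 4\right) \left(-2\right) = 8 \left(-2\right) = -16$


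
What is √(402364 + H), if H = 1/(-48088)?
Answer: 3*√25845803970298/24044 ≈ 634.32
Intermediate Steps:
H = -1/48088 ≈ -2.0795e-5
√(402364 + H) = √(402364 - 1/48088) = √(19348880031/48088) = 3*√25845803970298/24044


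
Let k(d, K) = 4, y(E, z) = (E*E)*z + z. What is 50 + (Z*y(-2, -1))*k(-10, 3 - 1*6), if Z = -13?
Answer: 310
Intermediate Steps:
y(E, z) = z + z*E² (y(E, z) = E²*z + z = z*E² + z = z + z*E²)
50 + (Z*y(-2, -1))*k(-10, 3 - 1*6) = 50 - (-13)*(1 + (-2)²)*4 = 50 - (-13)*(1 + 4)*4 = 50 - (-13)*5*4 = 50 - 13*(-5)*4 = 50 + 65*4 = 50 + 260 = 310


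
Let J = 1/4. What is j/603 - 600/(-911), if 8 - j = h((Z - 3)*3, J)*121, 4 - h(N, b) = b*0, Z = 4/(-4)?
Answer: -71836/549333 ≈ -0.13077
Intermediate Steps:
Z = -1 (Z = 4*(-1/4) = -1)
J = 1/4 ≈ 0.25000
h(N, b) = 4 (h(N, b) = 4 - b*0 = 4 - 1*0 = 4 + 0 = 4)
j = -476 (j = 8 - 4*121 = 8 - 1*484 = 8 - 484 = -476)
j/603 - 600/(-911) = -476/603 - 600/(-911) = -476*1/603 - 600*(-1/911) = -476/603 + 600/911 = -71836/549333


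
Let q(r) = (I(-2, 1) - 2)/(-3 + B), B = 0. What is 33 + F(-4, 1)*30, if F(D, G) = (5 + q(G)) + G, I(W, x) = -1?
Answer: 243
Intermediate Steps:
q(r) = 1 (q(r) = (-1 - 2)/(-3 + 0) = -3/(-3) = -3*(-⅓) = 1)
F(D, G) = 6 + G (F(D, G) = (5 + 1) + G = 6 + G)
33 + F(-4, 1)*30 = 33 + (6 + 1)*30 = 33 + 7*30 = 33 + 210 = 243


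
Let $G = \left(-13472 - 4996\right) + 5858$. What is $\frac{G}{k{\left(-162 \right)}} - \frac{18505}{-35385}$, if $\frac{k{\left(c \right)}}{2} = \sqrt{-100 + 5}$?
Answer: $\frac{3701}{7077} + \frac{1261 i \sqrt{95}}{19} \approx 0.52296 + 646.88 i$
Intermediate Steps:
$k{\left(c \right)} = 2 i \sqrt{95}$ ($k{\left(c \right)} = 2 \sqrt{-100 + 5} = 2 \sqrt{-95} = 2 i \sqrt{95}$)
$G = -12610$ ($G = -18468 + 5858 = -12610$)
$\frac{G}{k{\left(-162 \right)}} - \frac{18505}{-35385} = - \frac{12610}{2 i \sqrt{95}} - \frac{18505}{-35385} = - 12610 \left(- \frac{i \sqrt{95}}{190}\right) - - \frac{3701}{7077} = \frac{1261 i \sqrt{95}}{19} + \frac{3701}{7077} = \frac{3701}{7077} + \frac{1261 i \sqrt{95}}{19}$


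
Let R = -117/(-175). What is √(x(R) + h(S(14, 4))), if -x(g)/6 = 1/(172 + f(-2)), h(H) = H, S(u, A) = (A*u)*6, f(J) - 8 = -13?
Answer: 3*√1041078/167 ≈ 18.329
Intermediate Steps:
f(J) = -5 (f(J) = 8 - 13 = -5)
S(u, A) = 6*A*u
R = 117/175 (R = -117*(-1/175) = 117/175 ≈ 0.66857)
x(g) = -6/167 (x(g) = -6/(172 - 5) = -6/167)
√(x(R) + h(S(14, 4))) = √(-6/167 + 6*4*14) = √(-6/167 + 336) = √(56106/167) = 3*√1041078/167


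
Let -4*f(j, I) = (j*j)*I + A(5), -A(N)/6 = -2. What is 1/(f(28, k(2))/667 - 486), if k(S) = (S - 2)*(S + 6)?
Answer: -667/324165 ≈ -0.0020576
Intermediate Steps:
A(N) = 12 (A(N) = -6*(-2) = 12)
k(S) = (-2 + S)*(6 + S)
f(j, I) = -3 - I*j**2/4 (f(j, I) = -((j*j)*I + 12)/4 = -(j**2*I + 12)/4 = -(I*j**2 + 12)/4 = -(12 + I*j**2)/4 = -3 - I*j**2/4)
1/(f(28, k(2))/667 - 486) = 1/((-3 - 1/4*(-12 + 2**2 + 4*2)*28**2)/667 - 486) = 1/((-3 - 1/4*(-12 + 4 + 8)*784)*(1/667) - 486) = 1/((-3 - 1/4*0*784)*(1/667) - 486) = 1/((-3 + 0)*(1/667) - 486) = 1/(-3*1/667 - 486) = 1/(-3/667 - 486) = 1/(-324165/667) = -667/324165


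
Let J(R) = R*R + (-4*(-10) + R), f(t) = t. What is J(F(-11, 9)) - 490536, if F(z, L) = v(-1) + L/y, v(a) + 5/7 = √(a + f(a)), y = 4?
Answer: -384547379/784 + 57*I*√2/14 ≈ -4.9049e+5 + 5.7579*I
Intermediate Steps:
v(a) = -5/7 + √2*√a (v(a) = -5/7 + √(a + a) = -5/7 + √(2*a) = -5/7 + √2*√a)
F(z, L) = -5/7 + L/4 + I*√2 (F(z, L) = (-5/7 + √2*√(-1)) + L/4 = (-5/7 + √2*I) + L*(¼) = (-5/7 + I*√2) + L/4 = -5/7 + L/4 + I*√2)
J(R) = 40 + R + R² (J(R) = R² + (40 + R) = 40 + R + R²)
J(F(-11, 9)) - 490536 = (40 + (-5/7 + (¼)*9 + I*√2) + (-5/7 + (¼)*9 + I*√2)²) - 490536 = (40 + (-5/7 + 9/4 + I*√2) + (-5/7 + 9/4 + I*√2)²) - 490536 = (40 + (43/28 + I*√2) + (43/28 + I*√2)²) - 490536 = (1163/28 + (43/28 + I*√2)² + I*√2) - 490536 = -13733845/28 + (43/28 + I*√2)² + I*√2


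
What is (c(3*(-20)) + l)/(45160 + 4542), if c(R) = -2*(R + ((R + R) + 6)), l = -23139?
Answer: -22791/49702 ≈ -0.45855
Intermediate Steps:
c(R) = -12 - 6*R (c(R) = -2*(R + (2*R + 6)) = -2*(R + (6 + 2*R)) = -2*(6 + 3*R) = -12 - 6*R)
(c(3*(-20)) + l)/(45160 + 4542) = ((-12 - 18*(-20)) - 23139)/(45160 + 4542) = ((-12 - 6*(-60)) - 23139)/49702 = ((-12 + 360) - 23139)*(1/49702) = (348 - 23139)*(1/49702) = -22791*1/49702 = -22791/49702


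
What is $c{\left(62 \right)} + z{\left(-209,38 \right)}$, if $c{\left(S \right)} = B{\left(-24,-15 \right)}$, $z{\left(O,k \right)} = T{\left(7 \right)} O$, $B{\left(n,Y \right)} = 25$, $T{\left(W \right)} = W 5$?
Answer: $-7290$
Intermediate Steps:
$T{\left(W \right)} = 5 W$
$z{\left(O,k \right)} = 35 O$ ($z{\left(O,k \right)} = 5 \cdot 7 O = 35 O$)
$c{\left(S \right)} = 25$
$c{\left(62 \right)} + z{\left(-209,38 \right)} = 25 + 35 \left(-209\right) = 25 - 7315 = -7290$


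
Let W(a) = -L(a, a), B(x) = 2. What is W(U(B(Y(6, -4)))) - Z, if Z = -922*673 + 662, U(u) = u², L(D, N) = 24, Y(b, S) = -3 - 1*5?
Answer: 619820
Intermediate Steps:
Y(b, S) = -8 (Y(b, S) = -3 - 5 = -8)
W(a) = -24 (W(a) = -1*24 = -24)
Z = -619844 (Z = -620506 + 662 = -619844)
W(U(B(Y(6, -4)))) - Z = -24 - 1*(-619844) = -24 + 619844 = 619820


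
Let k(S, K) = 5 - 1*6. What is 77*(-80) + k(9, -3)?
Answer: -6161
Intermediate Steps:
k(S, K) = -1 (k(S, K) = 5 - 6 = -1)
77*(-80) + k(9, -3) = 77*(-80) - 1 = -6160 - 1 = -6161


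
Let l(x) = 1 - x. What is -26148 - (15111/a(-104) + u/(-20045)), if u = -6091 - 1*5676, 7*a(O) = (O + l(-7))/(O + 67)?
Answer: -42923115899/641440 ≈ -66917.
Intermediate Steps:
a(O) = (8 + O)/(7*(67 + O)) (a(O) = ((O + (1 - 1*(-7)))/(O + 67))/7 = ((O + (1 + 7))/(67 + O))/7 = ((O + 8)/(67 + O))/7 = ((8 + O)/(67 + O))/7 = (8 + O)/(7*(67 + O)))
u = -11767 (u = -6091 - 5676 = -11767)
-26148 - (15111/a(-104) + u/(-20045)) = -26148 - (15111/(((8 - 104)/(7*(67 - 104)))) - 11767/(-20045)) = -26148 - (15111/(((1/7)*(-96)/(-37))) - 11767*(-1/20045)) = -26148 - (15111/(((1/7)*(-1/37)*(-96))) + 11767/20045) = -26148 - (15111/(96/259) + 11767/20045) = -26148 - (15111*(259/96) + 11767/20045) = -26148 - (1304583/32 + 11767/20045) = -26148 - 1*26150742779/641440 = -26148 - 26150742779/641440 = -42923115899/641440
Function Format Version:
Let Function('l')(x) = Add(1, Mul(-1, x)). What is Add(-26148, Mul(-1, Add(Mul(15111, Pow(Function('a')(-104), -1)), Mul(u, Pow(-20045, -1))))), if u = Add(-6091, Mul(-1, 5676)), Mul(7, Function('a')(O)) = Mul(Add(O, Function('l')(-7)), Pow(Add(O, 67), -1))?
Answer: Rational(-42923115899, 641440) ≈ -66917.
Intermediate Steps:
Function('a')(O) = Mul(Rational(1, 7), Pow(Add(67, O), -1), Add(8, O)) (Function('a')(O) = Mul(Rational(1, 7), Mul(Add(O, Add(1, Mul(-1, -7))), Pow(Add(O, 67), -1))) = Mul(Rational(1, 7), Mul(Add(O, Add(1, 7)), Pow(Add(67, O), -1))) = Mul(Rational(1, 7), Mul(Add(O, 8), Pow(Add(67, O), -1))) = Mul(Rational(1, 7), Mul(Add(8, O), Pow(Add(67, O), -1))) = Mul(Rational(1, 7), Mul(Pow(Add(67, O), -1), Add(8, O))) = Mul(Rational(1, 7), Pow(Add(67, O), -1), Add(8, O)))
u = -11767 (u = Add(-6091, -5676) = -11767)
Add(-26148, Mul(-1, Add(Mul(15111, Pow(Function('a')(-104), -1)), Mul(u, Pow(-20045, -1))))) = Add(-26148, Mul(-1, Add(Mul(15111, Pow(Mul(Rational(1, 7), Pow(Add(67, -104), -1), Add(8, -104)), -1)), Mul(-11767, Pow(-20045, -1))))) = Add(-26148, Mul(-1, Add(Mul(15111, Pow(Mul(Rational(1, 7), Pow(-37, -1), -96), -1)), Mul(-11767, Rational(-1, 20045))))) = Add(-26148, Mul(-1, Add(Mul(15111, Pow(Mul(Rational(1, 7), Rational(-1, 37), -96), -1)), Rational(11767, 20045)))) = Add(-26148, Mul(-1, Add(Mul(15111, Pow(Rational(96, 259), -1)), Rational(11767, 20045)))) = Add(-26148, Mul(-1, Add(Mul(15111, Rational(259, 96)), Rational(11767, 20045)))) = Add(-26148, Mul(-1, Add(Rational(1304583, 32), Rational(11767, 20045)))) = Add(-26148, Mul(-1, Rational(26150742779, 641440))) = Add(-26148, Rational(-26150742779, 641440)) = Rational(-42923115899, 641440)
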